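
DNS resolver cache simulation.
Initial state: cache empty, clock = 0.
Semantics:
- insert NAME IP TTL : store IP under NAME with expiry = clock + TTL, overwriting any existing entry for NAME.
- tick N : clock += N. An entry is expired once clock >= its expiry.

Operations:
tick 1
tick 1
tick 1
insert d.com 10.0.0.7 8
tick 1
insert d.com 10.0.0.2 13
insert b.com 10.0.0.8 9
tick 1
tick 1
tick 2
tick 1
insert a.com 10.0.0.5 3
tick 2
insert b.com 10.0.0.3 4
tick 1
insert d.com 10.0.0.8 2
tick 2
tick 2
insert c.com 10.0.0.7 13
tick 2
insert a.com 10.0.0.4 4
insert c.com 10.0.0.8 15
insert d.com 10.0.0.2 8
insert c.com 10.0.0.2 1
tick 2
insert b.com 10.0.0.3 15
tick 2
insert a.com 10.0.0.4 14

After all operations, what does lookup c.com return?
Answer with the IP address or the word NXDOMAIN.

Answer: NXDOMAIN

Derivation:
Op 1: tick 1 -> clock=1.
Op 2: tick 1 -> clock=2.
Op 3: tick 1 -> clock=3.
Op 4: insert d.com -> 10.0.0.7 (expiry=3+8=11). clock=3
Op 5: tick 1 -> clock=4.
Op 6: insert d.com -> 10.0.0.2 (expiry=4+13=17). clock=4
Op 7: insert b.com -> 10.0.0.8 (expiry=4+9=13). clock=4
Op 8: tick 1 -> clock=5.
Op 9: tick 1 -> clock=6.
Op 10: tick 2 -> clock=8.
Op 11: tick 1 -> clock=9.
Op 12: insert a.com -> 10.0.0.5 (expiry=9+3=12). clock=9
Op 13: tick 2 -> clock=11.
Op 14: insert b.com -> 10.0.0.3 (expiry=11+4=15). clock=11
Op 15: tick 1 -> clock=12. purged={a.com}
Op 16: insert d.com -> 10.0.0.8 (expiry=12+2=14). clock=12
Op 17: tick 2 -> clock=14. purged={d.com}
Op 18: tick 2 -> clock=16. purged={b.com}
Op 19: insert c.com -> 10.0.0.7 (expiry=16+13=29). clock=16
Op 20: tick 2 -> clock=18.
Op 21: insert a.com -> 10.0.0.4 (expiry=18+4=22). clock=18
Op 22: insert c.com -> 10.0.0.8 (expiry=18+15=33). clock=18
Op 23: insert d.com -> 10.0.0.2 (expiry=18+8=26). clock=18
Op 24: insert c.com -> 10.0.0.2 (expiry=18+1=19). clock=18
Op 25: tick 2 -> clock=20. purged={c.com}
Op 26: insert b.com -> 10.0.0.3 (expiry=20+15=35). clock=20
Op 27: tick 2 -> clock=22. purged={a.com}
Op 28: insert a.com -> 10.0.0.4 (expiry=22+14=36). clock=22
lookup c.com: not in cache (expired or never inserted)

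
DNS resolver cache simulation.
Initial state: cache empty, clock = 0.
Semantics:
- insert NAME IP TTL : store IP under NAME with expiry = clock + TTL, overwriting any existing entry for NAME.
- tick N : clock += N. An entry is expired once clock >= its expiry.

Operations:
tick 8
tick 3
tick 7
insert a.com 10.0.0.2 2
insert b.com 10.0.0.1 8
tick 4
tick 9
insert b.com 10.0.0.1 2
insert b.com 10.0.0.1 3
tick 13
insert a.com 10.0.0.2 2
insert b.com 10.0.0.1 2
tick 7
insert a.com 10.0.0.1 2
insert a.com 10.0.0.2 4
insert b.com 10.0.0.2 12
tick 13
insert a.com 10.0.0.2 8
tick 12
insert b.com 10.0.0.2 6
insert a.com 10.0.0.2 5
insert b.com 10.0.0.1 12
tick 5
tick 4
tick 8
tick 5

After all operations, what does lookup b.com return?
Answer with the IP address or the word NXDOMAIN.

Op 1: tick 8 -> clock=8.
Op 2: tick 3 -> clock=11.
Op 3: tick 7 -> clock=18.
Op 4: insert a.com -> 10.0.0.2 (expiry=18+2=20). clock=18
Op 5: insert b.com -> 10.0.0.1 (expiry=18+8=26). clock=18
Op 6: tick 4 -> clock=22. purged={a.com}
Op 7: tick 9 -> clock=31. purged={b.com}
Op 8: insert b.com -> 10.0.0.1 (expiry=31+2=33). clock=31
Op 9: insert b.com -> 10.0.0.1 (expiry=31+3=34). clock=31
Op 10: tick 13 -> clock=44. purged={b.com}
Op 11: insert a.com -> 10.0.0.2 (expiry=44+2=46). clock=44
Op 12: insert b.com -> 10.0.0.1 (expiry=44+2=46). clock=44
Op 13: tick 7 -> clock=51. purged={a.com,b.com}
Op 14: insert a.com -> 10.0.0.1 (expiry=51+2=53). clock=51
Op 15: insert a.com -> 10.0.0.2 (expiry=51+4=55). clock=51
Op 16: insert b.com -> 10.0.0.2 (expiry=51+12=63). clock=51
Op 17: tick 13 -> clock=64. purged={a.com,b.com}
Op 18: insert a.com -> 10.0.0.2 (expiry=64+8=72). clock=64
Op 19: tick 12 -> clock=76. purged={a.com}
Op 20: insert b.com -> 10.0.0.2 (expiry=76+6=82). clock=76
Op 21: insert a.com -> 10.0.0.2 (expiry=76+5=81). clock=76
Op 22: insert b.com -> 10.0.0.1 (expiry=76+12=88). clock=76
Op 23: tick 5 -> clock=81. purged={a.com}
Op 24: tick 4 -> clock=85.
Op 25: tick 8 -> clock=93. purged={b.com}
Op 26: tick 5 -> clock=98.
lookup b.com: not in cache (expired or never inserted)

Answer: NXDOMAIN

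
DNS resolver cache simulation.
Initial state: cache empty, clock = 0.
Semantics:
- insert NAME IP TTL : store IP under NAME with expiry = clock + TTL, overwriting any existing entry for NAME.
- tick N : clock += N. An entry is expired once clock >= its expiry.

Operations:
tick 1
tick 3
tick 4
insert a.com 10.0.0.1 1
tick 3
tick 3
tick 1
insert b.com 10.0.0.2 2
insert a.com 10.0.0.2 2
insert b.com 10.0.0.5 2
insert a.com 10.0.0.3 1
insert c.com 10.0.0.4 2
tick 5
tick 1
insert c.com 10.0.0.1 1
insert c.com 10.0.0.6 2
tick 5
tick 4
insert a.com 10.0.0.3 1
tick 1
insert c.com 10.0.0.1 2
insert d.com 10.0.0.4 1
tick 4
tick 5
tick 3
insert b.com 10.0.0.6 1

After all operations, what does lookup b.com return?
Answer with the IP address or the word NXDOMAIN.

Op 1: tick 1 -> clock=1.
Op 2: tick 3 -> clock=4.
Op 3: tick 4 -> clock=8.
Op 4: insert a.com -> 10.0.0.1 (expiry=8+1=9). clock=8
Op 5: tick 3 -> clock=11. purged={a.com}
Op 6: tick 3 -> clock=14.
Op 7: tick 1 -> clock=15.
Op 8: insert b.com -> 10.0.0.2 (expiry=15+2=17). clock=15
Op 9: insert a.com -> 10.0.0.2 (expiry=15+2=17). clock=15
Op 10: insert b.com -> 10.0.0.5 (expiry=15+2=17). clock=15
Op 11: insert a.com -> 10.0.0.3 (expiry=15+1=16). clock=15
Op 12: insert c.com -> 10.0.0.4 (expiry=15+2=17). clock=15
Op 13: tick 5 -> clock=20. purged={a.com,b.com,c.com}
Op 14: tick 1 -> clock=21.
Op 15: insert c.com -> 10.0.0.1 (expiry=21+1=22). clock=21
Op 16: insert c.com -> 10.0.0.6 (expiry=21+2=23). clock=21
Op 17: tick 5 -> clock=26. purged={c.com}
Op 18: tick 4 -> clock=30.
Op 19: insert a.com -> 10.0.0.3 (expiry=30+1=31). clock=30
Op 20: tick 1 -> clock=31. purged={a.com}
Op 21: insert c.com -> 10.0.0.1 (expiry=31+2=33). clock=31
Op 22: insert d.com -> 10.0.0.4 (expiry=31+1=32). clock=31
Op 23: tick 4 -> clock=35. purged={c.com,d.com}
Op 24: tick 5 -> clock=40.
Op 25: tick 3 -> clock=43.
Op 26: insert b.com -> 10.0.0.6 (expiry=43+1=44). clock=43
lookup b.com: present, ip=10.0.0.6 expiry=44 > clock=43

Answer: 10.0.0.6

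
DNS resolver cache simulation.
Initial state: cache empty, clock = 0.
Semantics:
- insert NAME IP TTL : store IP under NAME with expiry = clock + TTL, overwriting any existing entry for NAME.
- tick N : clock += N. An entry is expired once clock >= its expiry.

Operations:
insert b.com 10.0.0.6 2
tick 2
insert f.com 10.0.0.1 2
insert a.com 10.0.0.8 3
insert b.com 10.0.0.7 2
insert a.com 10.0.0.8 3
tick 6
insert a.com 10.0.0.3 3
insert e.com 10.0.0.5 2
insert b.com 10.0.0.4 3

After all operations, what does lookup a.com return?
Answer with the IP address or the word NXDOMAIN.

Op 1: insert b.com -> 10.0.0.6 (expiry=0+2=2). clock=0
Op 2: tick 2 -> clock=2. purged={b.com}
Op 3: insert f.com -> 10.0.0.1 (expiry=2+2=4). clock=2
Op 4: insert a.com -> 10.0.0.8 (expiry=2+3=5). clock=2
Op 5: insert b.com -> 10.0.0.7 (expiry=2+2=4). clock=2
Op 6: insert a.com -> 10.0.0.8 (expiry=2+3=5). clock=2
Op 7: tick 6 -> clock=8. purged={a.com,b.com,f.com}
Op 8: insert a.com -> 10.0.0.3 (expiry=8+3=11). clock=8
Op 9: insert e.com -> 10.0.0.5 (expiry=8+2=10). clock=8
Op 10: insert b.com -> 10.0.0.4 (expiry=8+3=11). clock=8
lookup a.com: present, ip=10.0.0.3 expiry=11 > clock=8

Answer: 10.0.0.3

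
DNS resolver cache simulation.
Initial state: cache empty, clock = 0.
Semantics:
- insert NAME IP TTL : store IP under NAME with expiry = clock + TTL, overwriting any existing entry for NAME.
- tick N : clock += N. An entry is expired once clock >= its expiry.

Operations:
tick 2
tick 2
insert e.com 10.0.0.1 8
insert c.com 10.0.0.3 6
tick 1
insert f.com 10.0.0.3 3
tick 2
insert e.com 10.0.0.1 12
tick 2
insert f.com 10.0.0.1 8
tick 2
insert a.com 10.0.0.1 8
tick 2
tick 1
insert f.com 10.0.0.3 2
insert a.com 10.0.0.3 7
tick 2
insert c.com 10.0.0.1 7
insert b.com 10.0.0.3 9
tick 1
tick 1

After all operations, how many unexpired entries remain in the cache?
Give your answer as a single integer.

Answer: 4

Derivation:
Op 1: tick 2 -> clock=2.
Op 2: tick 2 -> clock=4.
Op 3: insert e.com -> 10.0.0.1 (expiry=4+8=12). clock=4
Op 4: insert c.com -> 10.0.0.3 (expiry=4+6=10). clock=4
Op 5: tick 1 -> clock=5.
Op 6: insert f.com -> 10.0.0.3 (expiry=5+3=8). clock=5
Op 7: tick 2 -> clock=7.
Op 8: insert e.com -> 10.0.0.1 (expiry=7+12=19). clock=7
Op 9: tick 2 -> clock=9. purged={f.com}
Op 10: insert f.com -> 10.0.0.1 (expiry=9+8=17). clock=9
Op 11: tick 2 -> clock=11. purged={c.com}
Op 12: insert a.com -> 10.0.0.1 (expiry=11+8=19). clock=11
Op 13: tick 2 -> clock=13.
Op 14: tick 1 -> clock=14.
Op 15: insert f.com -> 10.0.0.3 (expiry=14+2=16). clock=14
Op 16: insert a.com -> 10.0.0.3 (expiry=14+7=21). clock=14
Op 17: tick 2 -> clock=16. purged={f.com}
Op 18: insert c.com -> 10.0.0.1 (expiry=16+7=23). clock=16
Op 19: insert b.com -> 10.0.0.3 (expiry=16+9=25). clock=16
Op 20: tick 1 -> clock=17.
Op 21: tick 1 -> clock=18.
Final cache (unexpired): {a.com,b.com,c.com,e.com} -> size=4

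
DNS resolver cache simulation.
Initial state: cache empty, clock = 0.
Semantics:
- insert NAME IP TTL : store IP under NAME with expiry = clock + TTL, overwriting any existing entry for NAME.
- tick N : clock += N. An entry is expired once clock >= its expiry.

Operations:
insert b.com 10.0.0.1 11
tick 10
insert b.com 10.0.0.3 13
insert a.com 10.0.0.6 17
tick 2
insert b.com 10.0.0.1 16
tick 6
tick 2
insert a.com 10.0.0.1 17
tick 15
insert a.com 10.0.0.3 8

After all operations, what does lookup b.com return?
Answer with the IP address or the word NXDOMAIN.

Answer: NXDOMAIN

Derivation:
Op 1: insert b.com -> 10.0.0.1 (expiry=0+11=11). clock=0
Op 2: tick 10 -> clock=10.
Op 3: insert b.com -> 10.0.0.3 (expiry=10+13=23). clock=10
Op 4: insert a.com -> 10.0.0.6 (expiry=10+17=27). clock=10
Op 5: tick 2 -> clock=12.
Op 6: insert b.com -> 10.0.0.1 (expiry=12+16=28). clock=12
Op 7: tick 6 -> clock=18.
Op 8: tick 2 -> clock=20.
Op 9: insert a.com -> 10.0.0.1 (expiry=20+17=37). clock=20
Op 10: tick 15 -> clock=35. purged={b.com}
Op 11: insert a.com -> 10.0.0.3 (expiry=35+8=43). clock=35
lookup b.com: not in cache (expired or never inserted)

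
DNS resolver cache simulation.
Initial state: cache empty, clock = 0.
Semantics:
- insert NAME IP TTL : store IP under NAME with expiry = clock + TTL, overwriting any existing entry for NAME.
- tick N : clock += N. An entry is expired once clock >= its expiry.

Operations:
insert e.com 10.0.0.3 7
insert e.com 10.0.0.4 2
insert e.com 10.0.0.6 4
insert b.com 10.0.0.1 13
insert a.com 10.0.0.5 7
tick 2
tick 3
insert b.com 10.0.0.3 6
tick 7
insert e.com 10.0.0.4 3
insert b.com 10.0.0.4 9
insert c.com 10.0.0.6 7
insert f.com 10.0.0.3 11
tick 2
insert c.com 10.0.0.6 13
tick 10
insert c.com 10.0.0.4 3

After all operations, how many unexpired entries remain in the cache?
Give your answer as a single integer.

Op 1: insert e.com -> 10.0.0.3 (expiry=0+7=7). clock=0
Op 2: insert e.com -> 10.0.0.4 (expiry=0+2=2). clock=0
Op 3: insert e.com -> 10.0.0.6 (expiry=0+4=4). clock=0
Op 4: insert b.com -> 10.0.0.1 (expiry=0+13=13). clock=0
Op 5: insert a.com -> 10.0.0.5 (expiry=0+7=7). clock=0
Op 6: tick 2 -> clock=2.
Op 7: tick 3 -> clock=5. purged={e.com}
Op 8: insert b.com -> 10.0.0.3 (expiry=5+6=11). clock=5
Op 9: tick 7 -> clock=12. purged={a.com,b.com}
Op 10: insert e.com -> 10.0.0.4 (expiry=12+3=15). clock=12
Op 11: insert b.com -> 10.0.0.4 (expiry=12+9=21). clock=12
Op 12: insert c.com -> 10.0.0.6 (expiry=12+7=19). clock=12
Op 13: insert f.com -> 10.0.0.3 (expiry=12+11=23). clock=12
Op 14: tick 2 -> clock=14.
Op 15: insert c.com -> 10.0.0.6 (expiry=14+13=27). clock=14
Op 16: tick 10 -> clock=24. purged={b.com,e.com,f.com}
Op 17: insert c.com -> 10.0.0.4 (expiry=24+3=27). clock=24
Final cache (unexpired): {c.com} -> size=1

Answer: 1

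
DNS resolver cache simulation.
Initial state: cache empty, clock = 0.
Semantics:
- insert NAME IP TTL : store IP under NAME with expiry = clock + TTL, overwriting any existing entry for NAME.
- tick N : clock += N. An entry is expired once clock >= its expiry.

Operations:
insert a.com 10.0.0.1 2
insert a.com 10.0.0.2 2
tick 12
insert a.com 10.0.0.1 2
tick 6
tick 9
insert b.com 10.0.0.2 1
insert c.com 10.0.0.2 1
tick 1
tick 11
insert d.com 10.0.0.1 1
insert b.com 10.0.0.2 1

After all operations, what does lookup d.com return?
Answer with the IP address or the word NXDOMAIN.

Op 1: insert a.com -> 10.0.0.1 (expiry=0+2=2). clock=0
Op 2: insert a.com -> 10.0.0.2 (expiry=0+2=2). clock=0
Op 3: tick 12 -> clock=12. purged={a.com}
Op 4: insert a.com -> 10.0.0.1 (expiry=12+2=14). clock=12
Op 5: tick 6 -> clock=18. purged={a.com}
Op 6: tick 9 -> clock=27.
Op 7: insert b.com -> 10.0.0.2 (expiry=27+1=28). clock=27
Op 8: insert c.com -> 10.0.0.2 (expiry=27+1=28). clock=27
Op 9: tick 1 -> clock=28. purged={b.com,c.com}
Op 10: tick 11 -> clock=39.
Op 11: insert d.com -> 10.0.0.1 (expiry=39+1=40). clock=39
Op 12: insert b.com -> 10.0.0.2 (expiry=39+1=40). clock=39
lookup d.com: present, ip=10.0.0.1 expiry=40 > clock=39

Answer: 10.0.0.1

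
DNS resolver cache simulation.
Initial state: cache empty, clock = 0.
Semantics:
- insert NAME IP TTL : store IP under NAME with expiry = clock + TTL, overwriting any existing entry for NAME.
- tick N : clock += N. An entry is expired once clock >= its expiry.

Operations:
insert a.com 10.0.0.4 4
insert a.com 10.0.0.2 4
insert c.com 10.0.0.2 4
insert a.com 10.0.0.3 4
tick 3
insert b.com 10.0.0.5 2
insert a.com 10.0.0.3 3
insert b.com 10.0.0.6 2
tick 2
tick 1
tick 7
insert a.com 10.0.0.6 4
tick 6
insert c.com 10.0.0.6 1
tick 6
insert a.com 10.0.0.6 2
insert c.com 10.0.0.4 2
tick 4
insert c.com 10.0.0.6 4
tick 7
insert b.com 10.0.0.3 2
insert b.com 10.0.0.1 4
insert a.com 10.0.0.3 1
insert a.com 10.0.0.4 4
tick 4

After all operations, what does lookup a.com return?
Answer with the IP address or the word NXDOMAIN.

Op 1: insert a.com -> 10.0.0.4 (expiry=0+4=4). clock=0
Op 2: insert a.com -> 10.0.0.2 (expiry=0+4=4). clock=0
Op 3: insert c.com -> 10.0.0.2 (expiry=0+4=4). clock=0
Op 4: insert a.com -> 10.0.0.3 (expiry=0+4=4). clock=0
Op 5: tick 3 -> clock=3.
Op 6: insert b.com -> 10.0.0.5 (expiry=3+2=5). clock=3
Op 7: insert a.com -> 10.0.0.3 (expiry=3+3=6). clock=3
Op 8: insert b.com -> 10.0.0.6 (expiry=3+2=5). clock=3
Op 9: tick 2 -> clock=5. purged={b.com,c.com}
Op 10: tick 1 -> clock=6. purged={a.com}
Op 11: tick 7 -> clock=13.
Op 12: insert a.com -> 10.0.0.6 (expiry=13+4=17). clock=13
Op 13: tick 6 -> clock=19. purged={a.com}
Op 14: insert c.com -> 10.0.0.6 (expiry=19+1=20). clock=19
Op 15: tick 6 -> clock=25. purged={c.com}
Op 16: insert a.com -> 10.0.0.6 (expiry=25+2=27). clock=25
Op 17: insert c.com -> 10.0.0.4 (expiry=25+2=27). clock=25
Op 18: tick 4 -> clock=29. purged={a.com,c.com}
Op 19: insert c.com -> 10.0.0.6 (expiry=29+4=33). clock=29
Op 20: tick 7 -> clock=36. purged={c.com}
Op 21: insert b.com -> 10.0.0.3 (expiry=36+2=38). clock=36
Op 22: insert b.com -> 10.0.0.1 (expiry=36+4=40). clock=36
Op 23: insert a.com -> 10.0.0.3 (expiry=36+1=37). clock=36
Op 24: insert a.com -> 10.0.0.4 (expiry=36+4=40). clock=36
Op 25: tick 4 -> clock=40. purged={a.com,b.com}
lookup a.com: not in cache (expired or never inserted)

Answer: NXDOMAIN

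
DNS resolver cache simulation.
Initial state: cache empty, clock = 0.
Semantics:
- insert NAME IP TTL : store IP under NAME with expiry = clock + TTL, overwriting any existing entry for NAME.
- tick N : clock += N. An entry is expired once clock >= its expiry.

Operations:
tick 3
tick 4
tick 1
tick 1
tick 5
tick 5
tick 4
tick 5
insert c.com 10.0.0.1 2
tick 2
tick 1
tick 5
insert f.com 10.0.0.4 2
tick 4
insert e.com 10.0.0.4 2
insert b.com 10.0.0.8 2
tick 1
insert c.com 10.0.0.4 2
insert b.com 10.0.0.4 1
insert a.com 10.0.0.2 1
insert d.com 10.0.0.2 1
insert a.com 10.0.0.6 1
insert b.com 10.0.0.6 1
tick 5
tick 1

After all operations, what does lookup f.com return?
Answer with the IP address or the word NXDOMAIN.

Answer: NXDOMAIN

Derivation:
Op 1: tick 3 -> clock=3.
Op 2: tick 4 -> clock=7.
Op 3: tick 1 -> clock=8.
Op 4: tick 1 -> clock=9.
Op 5: tick 5 -> clock=14.
Op 6: tick 5 -> clock=19.
Op 7: tick 4 -> clock=23.
Op 8: tick 5 -> clock=28.
Op 9: insert c.com -> 10.0.0.1 (expiry=28+2=30). clock=28
Op 10: tick 2 -> clock=30. purged={c.com}
Op 11: tick 1 -> clock=31.
Op 12: tick 5 -> clock=36.
Op 13: insert f.com -> 10.0.0.4 (expiry=36+2=38). clock=36
Op 14: tick 4 -> clock=40. purged={f.com}
Op 15: insert e.com -> 10.0.0.4 (expiry=40+2=42). clock=40
Op 16: insert b.com -> 10.0.0.8 (expiry=40+2=42). clock=40
Op 17: tick 1 -> clock=41.
Op 18: insert c.com -> 10.0.0.4 (expiry=41+2=43). clock=41
Op 19: insert b.com -> 10.0.0.4 (expiry=41+1=42). clock=41
Op 20: insert a.com -> 10.0.0.2 (expiry=41+1=42). clock=41
Op 21: insert d.com -> 10.0.0.2 (expiry=41+1=42). clock=41
Op 22: insert a.com -> 10.0.0.6 (expiry=41+1=42). clock=41
Op 23: insert b.com -> 10.0.0.6 (expiry=41+1=42). clock=41
Op 24: tick 5 -> clock=46. purged={a.com,b.com,c.com,d.com,e.com}
Op 25: tick 1 -> clock=47.
lookup f.com: not in cache (expired or never inserted)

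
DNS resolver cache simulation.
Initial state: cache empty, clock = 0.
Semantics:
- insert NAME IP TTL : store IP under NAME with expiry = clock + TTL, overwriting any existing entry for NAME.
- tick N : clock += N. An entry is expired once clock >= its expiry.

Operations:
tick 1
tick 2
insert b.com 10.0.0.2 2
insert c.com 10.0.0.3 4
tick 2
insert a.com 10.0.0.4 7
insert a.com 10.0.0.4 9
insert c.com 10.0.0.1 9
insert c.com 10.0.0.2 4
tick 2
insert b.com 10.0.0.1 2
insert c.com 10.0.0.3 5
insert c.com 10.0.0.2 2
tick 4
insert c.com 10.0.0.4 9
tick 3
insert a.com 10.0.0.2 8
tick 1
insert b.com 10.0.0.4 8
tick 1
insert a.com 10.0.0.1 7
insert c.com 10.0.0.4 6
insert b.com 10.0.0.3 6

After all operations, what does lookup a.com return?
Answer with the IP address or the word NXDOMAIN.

Op 1: tick 1 -> clock=1.
Op 2: tick 2 -> clock=3.
Op 3: insert b.com -> 10.0.0.2 (expiry=3+2=5). clock=3
Op 4: insert c.com -> 10.0.0.3 (expiry=3+4=7). clock=3
Op 5: tick 2 -> clock=5. purged={b.com}
Op 6: insert a.com -> 10.0.0.4 (expiry=5+7=12). clock=5
Op 7: insert a.com -> 10.0.0.4 (expiry=5+9=14). clock=5
Op 8: insert c.com -> 10.0.0.1 (expiry=5+9=14). clock=5
Op 9: insert c.com -> 10.0.0.2 (expiry=5+4=9). clock=5
Op 10: tick 2 -> clock=7.
Op 11: insert b.com -> 10.0.0.1 (expiry=7+2=9). clock=7
Op 12: insert c.com -> 10.0.0.3 (expiry=7+5=12). clock=7
Op 13: insert c.com -> 10.0.0.2 (expiry=7+2=9). clock=7
Op 14: tick 4 -> clock=11. purged={b.com,c.com}
Op 15: insert c.com -> 10.0.0.4 (expiry=11+9=20). clock=11
Op 16: tick 3 -> clock=14. purged={a.com}
Op 17: insert a.com -> 10.0.0.2 (expiry=14+8=22). clock=14
Op 18: tick 1 -> clock=15.
Op 19: insert b.com -> 10.0.0.4 (expiry=15+8=23). clock=15
Op 20: tick 1 -> clock=16.
Op 21: insert a.com -> 10.0.0.1 (expiry=16+7=23). clock=16
Op 22: insert c.com -> 10.0.0.4 (expiry=16+6=22). clock=16
Op 23: insert b.com -> 10.0.0.3 (expiry=16+6=22). clock=16
lookup a.com: present, ip=10.0.0.1 expiry=23 > clock=16

Answer: 10.0.0.1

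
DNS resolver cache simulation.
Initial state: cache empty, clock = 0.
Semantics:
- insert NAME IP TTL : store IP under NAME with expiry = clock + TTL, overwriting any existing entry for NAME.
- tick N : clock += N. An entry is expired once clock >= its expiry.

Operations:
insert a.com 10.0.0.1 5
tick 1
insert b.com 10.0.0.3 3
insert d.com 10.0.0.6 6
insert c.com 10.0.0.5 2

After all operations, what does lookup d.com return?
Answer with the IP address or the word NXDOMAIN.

Op 1: insert a.com -> 10.0.0.1 (expiry=0+5=5). clock=0
Op 2: tick 1 -> clock=1.
Op 3: insert b.com -> 10.0.0.3 (expiry=1+3=4). clock=1
Op 4: insert d.com -> 10.0.0.6 (expiry=1+6=7). clock=1
Op 5: insert c.com -> 10.0.0.5 (expiry=1+2=3). clock=1
lookup d.com: present, ip=10.0.0.6 expiry=7 > clock=1

Answer: 10.0.0.6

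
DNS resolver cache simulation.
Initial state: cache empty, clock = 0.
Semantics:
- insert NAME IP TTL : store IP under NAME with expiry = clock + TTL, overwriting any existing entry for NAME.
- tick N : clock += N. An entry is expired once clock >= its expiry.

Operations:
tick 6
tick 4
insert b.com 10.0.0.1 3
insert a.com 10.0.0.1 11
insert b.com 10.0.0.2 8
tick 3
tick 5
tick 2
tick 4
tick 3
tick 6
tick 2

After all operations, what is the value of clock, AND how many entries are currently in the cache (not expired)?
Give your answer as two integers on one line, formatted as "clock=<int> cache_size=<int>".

Answer: clock=35 cache_size=0

Derivation:
Op 1: tick 6 -> clock=6.
Op 2: tick 4 -> clock=10.
Op 3: insert b.com -> 10.0.0.1 (expiry=10+3=13). clock=10
Op 4: insert a.com -> 10.0.0.1 (expiry=10+11=21). clock=10
Op 5: insert b.com -> 10.0.0.2 (expiry=10+8=18). clock=10
Op 6: tick 3 -> clock=13.
Op 7: tick 5 -> clock=18. purged={b.com}
Op 8: tick 2 -> clock=20.
Op 9: tick 4 -> clock=24. purged={a.com}
Op 10: tick 3 -> clock=27.
Op 11: tick 6 -> clock=33.
Op 12: tick 2 -> clock=35.
Final clock = 35
Final cache (unexpired): {} -> size=0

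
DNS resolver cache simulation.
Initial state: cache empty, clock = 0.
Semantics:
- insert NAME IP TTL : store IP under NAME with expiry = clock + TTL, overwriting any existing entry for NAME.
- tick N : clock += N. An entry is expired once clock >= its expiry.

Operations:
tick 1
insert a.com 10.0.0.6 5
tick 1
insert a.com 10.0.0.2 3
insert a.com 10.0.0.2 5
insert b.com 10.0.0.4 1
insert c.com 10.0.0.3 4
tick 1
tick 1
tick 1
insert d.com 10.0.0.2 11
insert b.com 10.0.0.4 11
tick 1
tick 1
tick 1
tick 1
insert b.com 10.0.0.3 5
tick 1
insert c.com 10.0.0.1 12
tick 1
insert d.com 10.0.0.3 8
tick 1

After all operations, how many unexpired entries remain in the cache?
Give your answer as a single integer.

Op 1: tick 1 -> clock=1.
Op 2: insert a.com -> 10.0.0.6 (expiry=1+5=6). clock=1
Op 3: tick 1 -> clock=2.
Op 4: insert a.com -> 10.0.0.2 (expiry=2+3=5). clock=2
Op 5: insert a.com -> 10.0.0.2 (expiry=2+5=7). clock=2
Op 6: insert b.com -> 10.0.0.4 (expiry=2+1=3). clock=2
Op 7: insert c.com -> 10.0.0.3 (expiry=2+4=6). clock=2
Op 8: tick 1 -> clock=3. purged={b.com}
Op 9: tick 1 -> clock=4.
Op 10: tick 1 -> clock=5.
Op 11: insert d.com -> 10.0.0.2 (expiry=5+11=16). clock=5
Op 12: insert b.com -> 10.0.0.4 (expiry=5+11=16). clock=5
Op 13: tick 1 -> clock=6. purged={c.com}
Op 14: tick 1 -> clock=7. purged={a.com}
Op 15: tick 1 -> clock=8.
Op 16: tick 1 -> clock=9.
Op 17: insert b.com -> 10.0.0.3 (expiry=9+5=14). clock=9
Op 18: tick 1 -> clock=10.
Op 19: insert c.com -> 10.0.0.1 (expiry=10+12=22). clock=10
Op 20: tick 1 -> clock=11.
Op 21: insert d.com -> 10.0.0.3 (expiry=11+8=19). clock=11
Op 22: tick 1 -> clock=12.
Final cache (unexpired): {b.com,c.com,d.com} -> size=3

Answer: 3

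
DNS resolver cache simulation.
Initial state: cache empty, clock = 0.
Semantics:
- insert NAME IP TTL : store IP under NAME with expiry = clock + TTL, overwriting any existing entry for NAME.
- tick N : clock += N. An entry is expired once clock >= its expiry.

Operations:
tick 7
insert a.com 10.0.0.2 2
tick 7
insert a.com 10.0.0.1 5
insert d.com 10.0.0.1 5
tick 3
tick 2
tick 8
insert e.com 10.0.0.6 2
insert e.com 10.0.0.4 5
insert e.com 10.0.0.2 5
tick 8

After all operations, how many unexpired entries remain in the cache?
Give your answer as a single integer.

Answer: 0

Derivation:
Op 1: tick 7 -> clock=7.
Op 2: insert a.com -> 10.0.0.2 (expiry=7+2=9). clock=7
Op 3: tick 7 -> clock=14. purged={a.com}
Op 4: insert a.com -> 10.0.0.1 (expiry=14+5=19). clock=14
Op 5: insert d.com -> 10.0.0.1 (expiry=14+5=19). clock=14
Op 6: tick 3 -> clock=17.
Op 7: tick 2 -> clock=19. purged={a.com,d.com}
Op 8: tick 8 -> clock=27.
Op 9: insert e.com -> 10.0.0.6 (expiry=27+2=29). clock=27
Op 10: insert e.com -> 10.0.0.4 (expiry=27+5=32). clock=27
Op 11: insert e.com -> 10.0.0.2 (expiry=27+5=32). clock=27
Op 12: tick 8 -> clock=35. purged={e.com}
Final cache (unexpired): {} -> size=0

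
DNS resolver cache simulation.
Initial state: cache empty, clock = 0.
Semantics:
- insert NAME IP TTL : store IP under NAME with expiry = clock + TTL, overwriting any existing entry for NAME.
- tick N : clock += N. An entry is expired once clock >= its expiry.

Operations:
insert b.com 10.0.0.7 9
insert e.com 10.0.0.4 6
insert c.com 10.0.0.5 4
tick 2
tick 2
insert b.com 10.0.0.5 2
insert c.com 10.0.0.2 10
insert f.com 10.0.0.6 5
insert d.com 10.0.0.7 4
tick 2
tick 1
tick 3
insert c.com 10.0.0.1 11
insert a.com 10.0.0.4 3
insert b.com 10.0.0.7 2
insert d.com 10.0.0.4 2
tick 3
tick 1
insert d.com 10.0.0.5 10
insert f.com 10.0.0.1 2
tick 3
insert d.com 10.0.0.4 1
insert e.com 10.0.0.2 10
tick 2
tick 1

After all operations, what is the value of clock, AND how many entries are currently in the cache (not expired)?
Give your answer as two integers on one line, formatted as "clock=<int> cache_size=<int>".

Answer: clock=20 cache_size=2

Derivation:
Op 1: insert b.com -> 10.0.0.7 (expiry=0+9=9). clock=0
Op 2: insert e.com -> 10.0.0.4 (expiry=0+6=6). clock=0
Op 3: insert c.com -> 10.0.0.5 (expiry=0+4=4). clock=0
Op 4: tick 2 -> clock=2.
Op 5: tick 2 -> clock=4. purged={c.com}
Op 6: insert b.com -> 10.0.0.5 (expiry=4+2=6). clock=4
Op 7: insert c.com -> 10.0.0.2 (expiry=4+10=14). clock=4
Op 8: insert f.com -> 10.0.0.6 (expiry=4+5=9). clock=4
Op 9: insert d.com -> 10.0.0.7 (expiry=4+4=8). clock=4
Op 10: tick 2 -> clock=6. purged={b.com,e.com}
Op 11: tick 1 -> clock=7.
Op 12: tick 3 -> clock=10. purged={d.com,f.com}
Op 13: insert c.com -> 10.0.0.1 (expiry=10+11=21). clock=10
Op 14: insert a.com -> 10.0.0.4 (expiry=10+3=13). clock=10
Op 15: insert b.com -> 10.0.0.7 (expiry=10+2=12). clock=10
Op 16: insert d.com -> 10.0.0.4 (expiry=10+2=12). clock=10
Op 17: tick 3 -> clock=13. purged={a.com,b.com,d.com}
Op 18: tick 1 -> clock=14.
Op 19: insert d.com -> 10.0.0.5 (expiry=14+10=24). clock=14
Op 20: insert f.com -> 10.0.0.1 (expiry=14+2=16). clock=14
Op 21: tick 3 -> clock=17. purged={f.com}
Op 22: insert d.com -> 10.0.0.4 (expiry=17+1=18). clock=17
Op 23: insert e.com -> 10.0.0.2 (expiry=17+10=27). clock=17
Op 24: tick 2 -> clock=19. purged={d.com}
Op 25: tick 1 -> clock=20.
Final clock = 20
Final cache (unexpired): {c.com,e.com} -> size=2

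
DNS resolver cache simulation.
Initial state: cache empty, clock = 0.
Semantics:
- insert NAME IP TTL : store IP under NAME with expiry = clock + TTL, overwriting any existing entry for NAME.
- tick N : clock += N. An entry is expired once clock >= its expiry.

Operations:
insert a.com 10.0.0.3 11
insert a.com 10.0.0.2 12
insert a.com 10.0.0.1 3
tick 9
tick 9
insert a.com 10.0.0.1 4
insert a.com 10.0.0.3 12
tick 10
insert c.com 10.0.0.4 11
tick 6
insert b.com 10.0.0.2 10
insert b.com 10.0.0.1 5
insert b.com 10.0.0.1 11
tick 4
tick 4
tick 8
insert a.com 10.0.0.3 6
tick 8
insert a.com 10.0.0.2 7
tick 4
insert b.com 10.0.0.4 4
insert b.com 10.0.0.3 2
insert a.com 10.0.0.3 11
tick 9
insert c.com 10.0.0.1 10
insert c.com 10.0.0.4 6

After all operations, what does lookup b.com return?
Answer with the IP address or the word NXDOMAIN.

Op 1: insert a.com -> 10.0.0.3 (expiry=0+11=11). clock=0
Op 2: insert a.com -> 10.0.0.2 (expiry=0+12=12). clock=0
Op 3: insert a.com -> 10.0.0.1 (expiry=0+3=3). clock=0
Op 4: tick 9 -> clock=9. purged={a.com}
Op 5: tick 9 -> clock=18.
Op 6: insert a.com -> 10.0.0.1 (expiry=18+4=22). clock=18
Op 7: insert a.com -> 10.0.0.3 (expiry=18+12=30). clock=18
Op 8: tick 10 -> clock=28.
Op 9: insert c.com -> 10.0.0.4 (expiry=28+11=39). clock=28
Op 10: tick 6 -> clock=34. purged={a.com}
Op 11: insert b.com -> 10.0.0.2 (expiry=34+10=44). clock=34
Op 12: insert b.com -> 10.0.0.1 (expiry=34+5=39). clock=34
Op 13: insert b.com -> 10.0.0.1 (expiry=34+11=45). clock=34
Op 14: tick 4 -> clock=38.
Op 15: tick 4 -> clock=42. purged={c.com}
Op 16: tick 8 -> clock=50. purged={b.com}
Op 17: insert a.com -> 10.0.0.3 (expiry=50+6=56). clock=50
Op 18: tick 8 -> clock=58. purged={a.com}
Op 19: insert a.com -> 10.0.0.2 (expiry=58+7=65). clock=58
Op 20: tick 4 -> clock=62.
Op 21: insert b.com -> 10.0.0.4 (expiry=62+4=66). clock=62
Op 22: insert b.com -> 10.0.0.3 (expiry=62+2=64). clock=62
Op 23: insert a.com -> 10.0.0.3 (expiry=62+11=73). clock=62
Op 24: tick 9 -> clock=71. purged={b.com}
Op 25: insert c.com -> 10.0.0.1 (expiry=71+10=81). clock=71
Op 26: insert c.com -> 10.0.0.4 (expiry=71+6=77). clock=71
lookup b.com: not in cache (expired or never inserted)

Answer: NXDOMAIN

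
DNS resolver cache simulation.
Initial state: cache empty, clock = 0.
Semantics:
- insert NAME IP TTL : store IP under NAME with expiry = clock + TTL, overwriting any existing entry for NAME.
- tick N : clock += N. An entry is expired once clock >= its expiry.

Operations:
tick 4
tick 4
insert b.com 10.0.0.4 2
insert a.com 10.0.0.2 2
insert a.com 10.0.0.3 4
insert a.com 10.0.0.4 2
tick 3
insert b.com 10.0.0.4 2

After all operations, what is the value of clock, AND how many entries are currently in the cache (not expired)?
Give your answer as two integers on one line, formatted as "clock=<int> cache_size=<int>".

Op 1: tick 4 -> clock=4.
Op 2: tick 4 -> clock=8.
Op 3: insert b.com -> 10.0.0.4 (expiry=8+2=10). clock=8
Op 4: insert a.com -> 10.0.0.2 (expiry=8+2=10). clock=8
Op 5: insert a.com -> 10.0.0.3 (expiry=8+4=12). clock=8
Op 6: insert a.com -> 10.0.0.4 (expiry=8+2=10). clock=8
Op 7: tick 3 -> clock=11. purged={a.com,b.com}
Op 8: insert b.com -> 10.0.0.4 (expiry=11+2=13). clock=11
Final clock = 11
Final cache (unexpired): {b.com} -> size=1

Answer: clock=11 cache_size=1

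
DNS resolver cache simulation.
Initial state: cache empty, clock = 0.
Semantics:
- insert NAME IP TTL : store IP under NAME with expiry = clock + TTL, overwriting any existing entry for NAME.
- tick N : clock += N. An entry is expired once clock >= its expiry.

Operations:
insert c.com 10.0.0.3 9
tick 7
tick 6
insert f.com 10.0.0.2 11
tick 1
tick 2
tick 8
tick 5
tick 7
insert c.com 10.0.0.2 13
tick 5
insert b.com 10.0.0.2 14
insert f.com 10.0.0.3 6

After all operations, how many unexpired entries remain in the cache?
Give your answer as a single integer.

Answer: 3

Derivation:
Op 1: insert c.com -> 10.0.0.3 (expiry=0+9=9). clock=0
Op 2: tick 7 -> clock=7.
Op 3: tick 6 -> clock=13. purged={c.com}
Op 4: insert f.com -> 10.0.0.2 (expiry=13+11=24). clock=13
Op 5: tick 1 -> clock=14.
Op 6: tick 2 -> clock=16.
Op 7: tick 8 -> clock=24. purged={f.com}
Op 8: tick 5 -> clock=29.
Op 9: tick 7 -> clock=36.
Op 10: insert c.com -> 10.0.0.2 (expiry=36+13=49). clock=36
Op 11: tick 5 -> clock=41.
Op 12: insert b.com -> 10.0.0.2 (expiry=41+14=55). clock=41
Op 13: insert f.com -> 10.0.0.3 (expiry=41+6=47). clock=41
Final cache (unexpired): {b.com,c.com,f.com} -> size=3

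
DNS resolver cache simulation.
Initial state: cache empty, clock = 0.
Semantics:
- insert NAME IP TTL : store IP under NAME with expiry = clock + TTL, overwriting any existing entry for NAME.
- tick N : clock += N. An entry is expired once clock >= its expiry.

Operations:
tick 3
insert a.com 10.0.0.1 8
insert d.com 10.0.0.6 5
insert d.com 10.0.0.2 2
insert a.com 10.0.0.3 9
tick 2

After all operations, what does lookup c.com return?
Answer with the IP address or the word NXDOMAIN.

Op 1: tick 3 -> clock=3.
Op 2: insert a.com -> 10.0.0.1 (expiry=3+8=11). clock=3
Op 3: insert d.com -> 10.0.0.6 (expiry=3+5=8). clock=3
Op 4: insert d.com -> 10.0.0.2 (expiry=3+2=5). clock=3
Op 5: insert a.com -> 10.0.0.3 (expiry=3+9=12). clock=3
Op 6: tick 2 -> clock=5. purged={d.com}
lookup c.com: not in cache (expired or never inserted)

Answer: NXDOMAIN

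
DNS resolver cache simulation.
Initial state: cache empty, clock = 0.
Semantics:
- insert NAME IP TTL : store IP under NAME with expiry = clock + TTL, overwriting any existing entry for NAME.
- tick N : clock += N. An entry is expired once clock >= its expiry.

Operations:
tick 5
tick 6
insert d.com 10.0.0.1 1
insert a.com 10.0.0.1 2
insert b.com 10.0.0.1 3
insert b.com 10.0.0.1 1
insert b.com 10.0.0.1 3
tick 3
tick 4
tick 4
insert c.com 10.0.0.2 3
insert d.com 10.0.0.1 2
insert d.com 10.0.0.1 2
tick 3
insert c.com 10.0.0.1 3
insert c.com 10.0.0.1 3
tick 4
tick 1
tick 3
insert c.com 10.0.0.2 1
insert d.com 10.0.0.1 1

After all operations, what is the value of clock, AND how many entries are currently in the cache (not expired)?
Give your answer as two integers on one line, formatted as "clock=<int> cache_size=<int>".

Answer: clock=33 cache_size=2

Derivation:
Op 1: tick 5 -> clock=5.
Op 2: tick 6 -> clock=11.
Op 3: insert d.com -> 10.0.0.1 (expiry=11+1=12). clock=11
Op 4: insert a.com -> 10.0.0.1 (expiry=11+2=13). clock=11
Op 5: insert b.com -> 10.0.0.1 (expiry=11+3=14). clock=11
Op 6: insert b.com -> 10.0.0.1 (expiry=11+1=12). clock=11
Op 7: insert b.com -> 10.0.0.1 (expiry=11+3=14). clock=11
Op 8: tick 3 -> clock=14. purged={a.com,b.com,d.com}
Op 9: tick 4 -> clock=18.
Op 10: tick 4 -> clock=22.
Op 11: insert c.com -> 10.0.0.2 (expiry=22+3=25). clock=22
Op 12: insert d.com -> 10.0.0.1 (expiry=22+2=24). clock=22
Op 13: insert d.com -> 10.0.0.1 (expiry=22+2=24). clock=22
Op 14: tick 3 -> clock=25. purged={c.com,d.com}
Op 15: insert c.com -> 10.0.0.1 (expiry=25+3=28). clock=25
Op 16: insert c.com -> 10.0.0.1 (expiry=25+3=28). clock=25
Op 17: tick 4 -> clock=29. purged={c.com}
Op 18: tick 1 -> clock=30.
Op 19: tick 3 -> clock=33.
Op 20: insert c.com -> 10.0.0.2 (expiry=33+1=34). clock=33
Op 21: insert d.com -> 10.0.0.1 (expiry=33+1=34). clock=33
Final clock = 33
Final cache (unexpired): {c.com,d.com} -> size=2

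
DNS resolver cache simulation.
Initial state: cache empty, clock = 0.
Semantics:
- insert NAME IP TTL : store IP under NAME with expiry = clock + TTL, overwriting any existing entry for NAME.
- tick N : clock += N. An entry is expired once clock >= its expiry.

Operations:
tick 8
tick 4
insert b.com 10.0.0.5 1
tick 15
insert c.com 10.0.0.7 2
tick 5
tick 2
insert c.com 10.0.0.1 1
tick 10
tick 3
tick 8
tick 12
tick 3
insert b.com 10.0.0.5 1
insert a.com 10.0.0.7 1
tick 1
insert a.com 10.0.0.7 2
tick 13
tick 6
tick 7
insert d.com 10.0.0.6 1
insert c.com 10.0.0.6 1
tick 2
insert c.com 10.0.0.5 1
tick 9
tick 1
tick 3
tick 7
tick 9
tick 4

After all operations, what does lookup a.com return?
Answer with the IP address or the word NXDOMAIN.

Answer: NXDOMAIN

Derivation:
Op 1: tick 8 -> clock=8.
Op 2: tick 4 -> clock=12.
Op 3: insert b.com -> 10.0.0.5 (expiry=12+1=13). clock=12
Op 4: tick 15 -> clock=27. purged={b.com}
Op 5: insert c.com -> 10.0.0.7 (expiry=27+2=29). clock=27
Op 6: tick 5 -> clock=32. purged={c.com}
Op 7: tick 2 -> clock=34.
Op 8: insert c.com -> 10.0.0.1 (expiry=34+1=35). clock=34
Op 9: tick 10 -> clock=44. purged={c.com}
Op 10: tick 3 -> clock=47.
Op 11: tick 8 -> clock=55.
Op 12: tick 12 -> clock=67.
Op 13: tick 3 -> clock=70.
Op 14: insert b.com -> 10.0.0.5 (expiry=70+1=71). clock=70
Op 15: insert a.com -> 10.0.0.7 (expiry=70+1=71). clock=70
Op 16: tick 1 -> clock=71. purged={a.com,b.com}
Op 17: insert a.com -> 10.0.0.7 (expiry=71+2=73). clock=71
Op 18: tick 13 -> clock=84. purged={a.com}
Op 19: tick 6 -> clock=90.
Op 20: tick 7 -> clock=97.
Op 21: insert d.com -> 10.0.0.6 (expiry=97+1=98). clock=97
Op 22: insert c.com -> 10.0.0.6 (expiry=97+1=98). clock=97
Op 23: tick 2 -> clock=99. purged={c.com,d.com}
Op 24: insert c.com -> 10.0.0.5 (expiry=99+1=100). clock=99
Op 25: tick 9 -> clock=108. purged={c.com}
Op 26: tick 1 -> clock=109.
Op 27: tick 3 -> clock=112.
Op 28: tick 7 -> clock=119.
Op 29: tick 9 -> clock=128.
Op 30: tick 4 -> clock=132.
lookup a.com: not in cache (expired or never inserted)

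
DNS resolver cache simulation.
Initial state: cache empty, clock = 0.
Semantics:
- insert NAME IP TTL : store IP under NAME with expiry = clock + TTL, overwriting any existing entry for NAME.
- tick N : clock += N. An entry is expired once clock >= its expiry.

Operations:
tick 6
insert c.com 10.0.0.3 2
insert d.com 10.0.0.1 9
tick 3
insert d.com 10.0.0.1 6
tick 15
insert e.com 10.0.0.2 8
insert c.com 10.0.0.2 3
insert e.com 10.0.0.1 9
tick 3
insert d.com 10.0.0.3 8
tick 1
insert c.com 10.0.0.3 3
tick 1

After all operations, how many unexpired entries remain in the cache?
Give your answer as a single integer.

Answer: 3

Derivation:
Op 1: tick 6 -> clock=6.
Op 2: insert c.com -> 10.0.0.3 (expiry=6+2=8). clock=6
Op 3: insert d.com -> 10.0.0.1 (expiry=6+9=15). clock=6
Op 4: tick 3 -> clock=9. purged={c.com}
Op 5: insert d.com -> 10.0.0.1 (expiry=9+6=15). clock=9
Op 6: tick 15 -> clock=24. purged={d.com}
Op 7: insert e.com -> 10.0.0.2 (expiry=24+8=32). clock=24
Op 8: insert c.com -> 10.0.0.2 (expiry=24+3=27). clock=24
Op 9: insert e.com -> 10.0.0.1 (expiry=24+9=33). clock=24
Op 10: tick 3 -> clock=27. purged={c.com}
Op 11: insert d.com -> 10.0.0.3 (expiry=27+8=35). clock=27
Op 12: tick 1 -> clock=28.
Op 13: insert c.com -> 10.0.0.3 (expiry=28+3=31). clock=28
Op 14: tick 1 -> clock=29.
Final cache (unexpired): {c.com,d.com,e.com} -> size=3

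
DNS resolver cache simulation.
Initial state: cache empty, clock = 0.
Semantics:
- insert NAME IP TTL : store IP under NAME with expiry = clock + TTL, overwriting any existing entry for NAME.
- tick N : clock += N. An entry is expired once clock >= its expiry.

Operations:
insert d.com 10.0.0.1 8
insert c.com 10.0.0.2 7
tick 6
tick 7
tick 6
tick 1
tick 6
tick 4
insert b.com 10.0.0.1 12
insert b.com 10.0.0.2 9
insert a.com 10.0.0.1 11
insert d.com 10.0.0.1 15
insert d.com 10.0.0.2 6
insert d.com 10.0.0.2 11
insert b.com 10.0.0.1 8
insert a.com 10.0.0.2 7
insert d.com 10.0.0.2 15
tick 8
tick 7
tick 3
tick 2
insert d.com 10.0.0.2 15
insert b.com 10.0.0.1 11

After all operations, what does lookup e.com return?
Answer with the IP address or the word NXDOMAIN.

Answer: NXDOMAIN

Derivation:
Op 1: insert d.com -> 10.0.0.1 (expiry=0+8=8). clock=0
Op 2: insert c.com -> 10.0.0.2 (expiry=0+7=7). clock=0
Op 3: tick 6 -> clock=6.
Op 4: tick 7 -> clock=13. purged={c.com,d.com}
Op 5: tick 6 -> clock=19.
Op 6: tick 1 -> clock=20.
Op 7: tick 6 -> clock=26.
Op 8: tick 4 -> clock=30.
Op 9: insert b.com -> 10.0.0.1 (expiry=30+12=42). clock=30
Op 10: insert b.com -> 10.0.0.2 (expiry=30+9=39). clock=30
Op 11: insert a.com -> 10.0.0.1 (expiry=30+11=41). clock=30
Op 12: insert d.com -> 10.0.0.1 (expiry=30+15=45). clock=30
Op 13: insert d.com -> 10.0.0.2 (expiry=30+6=36). clock=30
Op 14: insert d.com -> 10.0.0.2 (expiry=30+11=41). clock=30
Op 15: insert b.com -> 10.0.0.1 (expiry=30+8=38). clock=30
Op 16: insert a.com -> 10.0.0.2 (expiry=30+7=37). clock=30
Op 17: insert d.com -> 10.0.0.2 (expiry=30+15=45). clock=30
Op 18: tick 8 -> clock=38. purged={a.com,b.com}
Op 19: tick 7 -> clock=45. purged={d.com}
Op 20: tick 3 -> clock=48.
Op 21: tick 2 -> clock=50.
Op 22: insert d.com -> 10.0.0.2 (expiry=50+15=65). clock=50
Op 23: insert b.com -> 10.0.0.1 (expiry=50+11=61). clock=50
lookup e.com: not in cache (expired or never inserted)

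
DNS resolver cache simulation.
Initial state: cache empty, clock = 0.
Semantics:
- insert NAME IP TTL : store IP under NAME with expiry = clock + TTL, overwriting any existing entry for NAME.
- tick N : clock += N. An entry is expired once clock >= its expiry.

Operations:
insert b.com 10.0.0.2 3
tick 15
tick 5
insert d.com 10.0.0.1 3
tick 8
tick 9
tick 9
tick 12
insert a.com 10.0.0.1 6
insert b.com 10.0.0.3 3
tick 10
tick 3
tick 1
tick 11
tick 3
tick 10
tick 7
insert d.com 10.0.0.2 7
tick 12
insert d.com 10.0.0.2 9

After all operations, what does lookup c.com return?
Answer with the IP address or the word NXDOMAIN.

Answer: NXDOMAIN

Derivation:
Op 1: insert b.com -> 10.0.0.2 (expiry=0+3=3). clock=0
Op 2: tick 15 -> clock=15. purged={b.com}
Op 3: tick 5 -> clock=20.
Op 4: insert d.com -> 10.0.0.1 (expiry=20+3=23). clock=20
Op 5: tick 8 -> clock=28. purged={d.com}
Op 6: tick 9 -> clock=37.
Op 7: tick 9 -> clock=46.
Op 8: tick 12 -> clock=58.
Op 9: insert a.com -> 10.0.0.1 (expiry=58+6=64). clock=58
Op 10: insert b.com -> 10.0.0.3 (expiry=58+3=61). clock=58
Op 11: tick 10 -> clock=68. purged={a.com,b.com}
Op 12: tick 3 -> clock=71.
Op 13: tick 1 -> clock=72.
Op 14: tick 11 -> clock=83.
Op 15: tick 3 -> clock=86.
Op 16: tick 10 -> clock=96.
Op 17: tick 7 -> clock=103.
Op 18: insert d.com -> 10.0.0.2 (expiry=103+7=110). clock=103
Op 19: tick 12 -> clock=115. purged={d.com}
Op 20: insert d.com -> 10.0.0.2 (expiry=115+9=124). clock=115
lookup c.com: not in cache (expired or never inserted)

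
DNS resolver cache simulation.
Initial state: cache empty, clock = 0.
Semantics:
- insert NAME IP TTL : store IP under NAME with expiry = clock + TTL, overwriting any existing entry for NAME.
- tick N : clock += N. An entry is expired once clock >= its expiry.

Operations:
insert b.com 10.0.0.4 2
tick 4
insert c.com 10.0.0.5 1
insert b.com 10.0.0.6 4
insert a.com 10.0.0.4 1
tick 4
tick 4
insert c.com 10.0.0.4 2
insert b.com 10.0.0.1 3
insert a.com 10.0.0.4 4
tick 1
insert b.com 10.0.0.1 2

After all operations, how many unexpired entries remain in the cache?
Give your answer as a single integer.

Answer: 3

Derivation:
Op 1: insert b.com -> 10.0.0.4 (expiry=0+2=2). clock=0
Op 2: tick 4 -> clock=4. purged={b.com}
Op 3: insert c.com -> 10.0.0.5 (expiry=4+1=5). clock=4
Op 4: insert b.com -> 10.0.0.6 (expiry=4+4=8). clock=4
Op 5: insert a.com -> 10.0.0.4 (expiry=4+1=5). clock=4
Op 6: tick 4 -> clock=8. purged={a.com,b.com,c.com}
Op 7: tick 4 -> clock=12.
Op 8: insert c.com -> 10.0.0.4 (expiry=12+2=14). clock=12
Op 9: insert b.com -> 10.0.0.1 (expiry=12+3=15). clock=12
Op 10: insert a.com -> 10.0.0.4 (expiry=12+4=16). clock=12
Op 11: tick 1 -> clock=13.
Op 12: insert b.com -> 10.0.0.1 (expiry=13+2=15). clock=13
Final cache (unexpired): {a.com,b.com,c.com} -> size=3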